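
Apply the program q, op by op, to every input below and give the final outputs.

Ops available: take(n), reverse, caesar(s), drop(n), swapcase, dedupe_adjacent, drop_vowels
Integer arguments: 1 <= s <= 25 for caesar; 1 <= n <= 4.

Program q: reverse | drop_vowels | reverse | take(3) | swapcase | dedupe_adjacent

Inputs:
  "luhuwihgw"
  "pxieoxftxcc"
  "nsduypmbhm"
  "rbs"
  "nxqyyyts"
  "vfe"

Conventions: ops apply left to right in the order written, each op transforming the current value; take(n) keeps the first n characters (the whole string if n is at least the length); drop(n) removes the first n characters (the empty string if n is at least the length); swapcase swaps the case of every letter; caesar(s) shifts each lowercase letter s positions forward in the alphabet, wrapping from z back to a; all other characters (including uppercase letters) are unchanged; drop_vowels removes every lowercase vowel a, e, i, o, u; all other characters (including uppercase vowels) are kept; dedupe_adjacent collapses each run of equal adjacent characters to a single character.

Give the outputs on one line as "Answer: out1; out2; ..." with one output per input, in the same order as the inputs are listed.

Execution, op by op:
  "luhuwihgw" -> "wghiwuhul" -> "wghwhl" -> "lhwhgw" -> "lhw" -> "LHW" -> "LHW"
  "pxieoxftxcc" -> "ccxtfxoeixp" -> "ccxtfxxp" -> "pxxftxcc" -> "pxx" -> "PXX" -> "PX"
  "nsduypmbhm" -> "mhbmpyudsn" -> "mhbmpydsn" -> "nsdypmbhm" -> "nsd" -> "NSD" -> "NSD"
  "rbs" -> "sbr" -> "sbr" -> "rbs" -> "rbs" -> "RBS" -> "RBS"
  "nxqyyyts" -> "styyyqxn" -> "styyyqxn" -> "nxqyyyts" -> "nxq" -> "NXQ" -> "NXQ"
  "vfe" -> "efv" -> "fv" -> "vf" -> "vf" -> "VF" -> "VF"

"LHW"; "PX"; "NSD"; "RBS"; "NXQ"; "VF"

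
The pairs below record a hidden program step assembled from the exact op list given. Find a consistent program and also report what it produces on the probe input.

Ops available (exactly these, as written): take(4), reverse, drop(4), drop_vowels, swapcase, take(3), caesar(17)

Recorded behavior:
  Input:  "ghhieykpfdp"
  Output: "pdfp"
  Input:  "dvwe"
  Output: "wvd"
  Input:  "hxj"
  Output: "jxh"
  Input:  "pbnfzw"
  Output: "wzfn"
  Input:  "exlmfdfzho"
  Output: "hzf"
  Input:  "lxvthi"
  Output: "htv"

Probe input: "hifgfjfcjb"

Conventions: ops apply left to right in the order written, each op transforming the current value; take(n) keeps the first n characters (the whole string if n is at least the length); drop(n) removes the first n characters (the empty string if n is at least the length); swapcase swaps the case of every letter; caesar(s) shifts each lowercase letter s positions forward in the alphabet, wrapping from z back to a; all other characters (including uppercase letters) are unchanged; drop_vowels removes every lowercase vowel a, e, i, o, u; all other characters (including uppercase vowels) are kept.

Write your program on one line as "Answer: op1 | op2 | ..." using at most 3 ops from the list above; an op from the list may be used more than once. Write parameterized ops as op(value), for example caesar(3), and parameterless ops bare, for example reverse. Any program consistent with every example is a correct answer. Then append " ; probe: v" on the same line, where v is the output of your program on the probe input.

reverse | take(4) | drop_vowels ; probe: "bjcf"

Check, running the answer program on each example:
  "ghhieykpfdp" -> "pdfpkyeihhg" -> "pdfp" -> "pdfp"
  "dvwe" -> "ewvd" -> "ewvd" -> "wvd"
  "hxj" -> "jxh" -> "jxh" -> "jxh"
  "pbnfzw" -> "wzfnbp" -> "wzfn" -> "wzfn"
  "exlmfdfzho" -> "ohzfdfmlxe" -> "ohzf" -> "hzf"
  "lxvthi" -> "ihtvxl" -> "ihtv" -> "htv"
  probe: "hifgfjfcjb" -> "bjcfjfgfih" -> "bjcf" -> "bjcf"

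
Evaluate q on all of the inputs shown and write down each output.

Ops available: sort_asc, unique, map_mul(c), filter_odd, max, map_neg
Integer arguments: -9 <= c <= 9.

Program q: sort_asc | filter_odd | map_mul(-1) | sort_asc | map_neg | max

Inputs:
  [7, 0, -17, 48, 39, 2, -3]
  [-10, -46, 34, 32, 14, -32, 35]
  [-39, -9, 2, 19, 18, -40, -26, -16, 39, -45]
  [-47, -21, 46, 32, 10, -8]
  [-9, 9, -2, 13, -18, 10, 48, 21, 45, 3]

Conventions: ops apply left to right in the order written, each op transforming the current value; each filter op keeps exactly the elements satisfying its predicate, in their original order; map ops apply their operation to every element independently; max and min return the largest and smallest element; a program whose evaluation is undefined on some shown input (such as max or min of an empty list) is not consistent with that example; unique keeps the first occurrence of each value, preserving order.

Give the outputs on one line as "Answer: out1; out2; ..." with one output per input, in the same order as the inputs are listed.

39; 35; 39; -21; 45

Execution, op by op:
  [7, 0, -17, 48, 39, 2, -3] -> [-17, -3, 0, 2, 7, 39, 48] -> [-17, -3, 7, 39] -> [17, 3, -7, -39] -> [-39, -7, 3, 17] -> [39, 7, -3, -17] -> 39
  [-10, -46, 34, 32, 14, -32, 35] -> [-46, -32, -10, 14, 32, 34, 35] -> [35] -> [-35] -> [-35] -> [35] -> 35
  [-39, -9, 2, 19, 18, -40, -26, -16, 39, -45] -> [-45, -40, -39, -26, -16, -9, 2, 18, 19, 39] -> [-45, -39, -9, 19, 39] -> [45, 39, 9, -19, -39] -> [-39, -19, 9, 39, 45] -> [39, 19, -9, -39, -45] -> 39
  [-47, -21, 46, 32, 10, -8] -> [-47, -21, -8, 10, 32, 46] -> [-47, -21] -> [47, 21] -> [21, 47] -> [-21, -47] -> -21
  [-9, 9, -2, 13, -18, 10, 48, 21, 45, 3] -> [-18, -9, -2, 3, 9, 10, 13, 21, 45, 48] -> [-9, 3, 9, 13, 21, 45] -> [9, -3, -9, -13, -21, -45] -> [-45, -21, -13, -9, -3, 9] -> [45, 21, 13, 9, 3, -9] -> 45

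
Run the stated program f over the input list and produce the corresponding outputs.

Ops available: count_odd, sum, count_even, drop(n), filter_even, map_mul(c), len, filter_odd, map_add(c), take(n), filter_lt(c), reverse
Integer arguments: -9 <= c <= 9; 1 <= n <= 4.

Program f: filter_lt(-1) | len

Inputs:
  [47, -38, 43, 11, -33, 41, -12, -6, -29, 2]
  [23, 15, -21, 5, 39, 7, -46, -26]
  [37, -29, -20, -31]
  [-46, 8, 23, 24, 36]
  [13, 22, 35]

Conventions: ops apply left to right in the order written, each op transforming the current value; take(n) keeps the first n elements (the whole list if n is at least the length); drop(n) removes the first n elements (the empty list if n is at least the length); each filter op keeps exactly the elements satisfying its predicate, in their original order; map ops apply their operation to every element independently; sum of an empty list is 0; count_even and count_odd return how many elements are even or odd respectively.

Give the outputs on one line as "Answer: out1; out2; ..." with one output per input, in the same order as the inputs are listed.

5; 3; 3; 1; 0

Execution, op by op:
  [47, -38, 43, 11, -33, 41, -12, -6, -29, 2] -> [-38, -33, -12, -6, -29] -> 5
  [23, 15, -21, 5, 39, 7, -46, -26] -> [-21, -46, -26] -> 3
  [37, -29, -20, -31] -> [-29, -20, -31] -> 3
  [-46, 8, 23, 24, 36] -> [-46] -> 1
  [13, 22, 35] -> [] -> 0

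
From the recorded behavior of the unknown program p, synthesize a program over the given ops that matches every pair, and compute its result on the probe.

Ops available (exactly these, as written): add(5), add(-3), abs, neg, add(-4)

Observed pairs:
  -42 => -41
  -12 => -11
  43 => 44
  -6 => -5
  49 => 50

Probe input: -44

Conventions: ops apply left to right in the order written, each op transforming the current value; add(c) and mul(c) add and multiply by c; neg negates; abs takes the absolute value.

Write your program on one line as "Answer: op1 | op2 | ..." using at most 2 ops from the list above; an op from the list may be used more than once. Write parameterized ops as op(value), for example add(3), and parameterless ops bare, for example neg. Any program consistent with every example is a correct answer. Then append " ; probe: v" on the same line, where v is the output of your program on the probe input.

add(-4) | add(5) ; probe: -43

Check, running the answer program on each example:
  -42 -> -46 -> -41
  -12 -> -16 -> -11
  43 -> 39 -> 44
  -6 -> -10 -> -5
  49 -> 45 -> 50
  probe: -44 -> -48 -> -43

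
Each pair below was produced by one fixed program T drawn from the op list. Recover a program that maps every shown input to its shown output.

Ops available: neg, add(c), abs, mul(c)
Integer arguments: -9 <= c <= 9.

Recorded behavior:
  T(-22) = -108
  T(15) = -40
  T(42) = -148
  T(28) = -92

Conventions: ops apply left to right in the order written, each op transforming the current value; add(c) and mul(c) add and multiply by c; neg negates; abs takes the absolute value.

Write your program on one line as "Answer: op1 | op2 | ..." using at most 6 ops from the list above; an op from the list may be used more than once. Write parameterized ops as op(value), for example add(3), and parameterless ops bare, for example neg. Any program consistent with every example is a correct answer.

add(-9) | add(4) | mul(4) | abs | neg

Check, running the answer program on each example:
  -22 -> -31 -> -27 -> -108 -> 108 -> -108
  15 -> 6 -> 10 -> 40 -> 40 -> -40
  42 -> 33 -> 37 -> 148 -> 148 -> -148
  28 -> 19 -> 23 -> 92 -> 92 -> -92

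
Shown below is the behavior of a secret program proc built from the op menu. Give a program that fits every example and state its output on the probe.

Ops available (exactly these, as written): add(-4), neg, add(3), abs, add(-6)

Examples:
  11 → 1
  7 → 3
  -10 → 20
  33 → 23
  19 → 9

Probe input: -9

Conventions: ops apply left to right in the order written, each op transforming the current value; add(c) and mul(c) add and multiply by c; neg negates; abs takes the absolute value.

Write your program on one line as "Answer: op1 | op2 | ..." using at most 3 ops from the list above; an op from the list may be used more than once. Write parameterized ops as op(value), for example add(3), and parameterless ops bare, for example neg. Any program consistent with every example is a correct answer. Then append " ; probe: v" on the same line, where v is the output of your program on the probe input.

add(-4) | add(-6) | abs ; probe: 19

Check, running the answer program on each example:
  11 -> 7 -> 1 -> 1
  7 -> 3 -> -3 -> 3
  -10 -> -14 -> -20 -> 20
  33 -> 29 -> 23 -> 23
  19 -> 15 -> 9 -> 9
  probe: -9 -> -13 -> -19 -> 19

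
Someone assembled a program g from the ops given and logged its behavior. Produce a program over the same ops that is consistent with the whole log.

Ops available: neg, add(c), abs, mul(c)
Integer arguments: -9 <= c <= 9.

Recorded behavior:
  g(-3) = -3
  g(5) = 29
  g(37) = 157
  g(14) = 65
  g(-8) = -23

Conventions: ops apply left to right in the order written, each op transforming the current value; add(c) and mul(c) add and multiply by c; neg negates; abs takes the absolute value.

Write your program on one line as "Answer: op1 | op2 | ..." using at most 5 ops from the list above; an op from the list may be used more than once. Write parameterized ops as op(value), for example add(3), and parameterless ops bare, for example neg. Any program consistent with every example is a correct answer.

add(4) | mul(-4) | neg | add(-6) | add(-1)

Check, running the answer program on each example:
  -3 -> 1 -> -4 -> 4 -> -2 -> -3
  5 -> 9 -> -36 -> 36 -> 30 -> 29
  37 -> 41 -> -164 -> 164 -> 158 -> 157
  14 -> 18 -> -72 -> 72 -> 66 -> 65
  -8 -> -4 -> 16 -> -16 -> -22 -> -23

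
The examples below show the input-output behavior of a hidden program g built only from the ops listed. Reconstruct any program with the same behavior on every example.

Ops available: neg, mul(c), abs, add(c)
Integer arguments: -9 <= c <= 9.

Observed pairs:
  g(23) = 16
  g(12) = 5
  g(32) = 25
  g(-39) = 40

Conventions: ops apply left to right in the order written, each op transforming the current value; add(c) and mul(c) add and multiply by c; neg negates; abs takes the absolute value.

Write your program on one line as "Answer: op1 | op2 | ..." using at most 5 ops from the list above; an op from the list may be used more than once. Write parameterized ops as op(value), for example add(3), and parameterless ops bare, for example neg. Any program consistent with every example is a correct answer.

neg | add(3) | add(1) | abs | add(-3)

Check, running the answer program on each example:
  23 -> -23 -> -20 -> -19 -> 19 -> 16
  12 -> -12 -> -9 -> -8 -> 8 -> 5
  32 -> -32 -> -29 -> -28 -> 28 -> 25
  -39 -> 39 -> 42 -> 43 -> 43 -> 40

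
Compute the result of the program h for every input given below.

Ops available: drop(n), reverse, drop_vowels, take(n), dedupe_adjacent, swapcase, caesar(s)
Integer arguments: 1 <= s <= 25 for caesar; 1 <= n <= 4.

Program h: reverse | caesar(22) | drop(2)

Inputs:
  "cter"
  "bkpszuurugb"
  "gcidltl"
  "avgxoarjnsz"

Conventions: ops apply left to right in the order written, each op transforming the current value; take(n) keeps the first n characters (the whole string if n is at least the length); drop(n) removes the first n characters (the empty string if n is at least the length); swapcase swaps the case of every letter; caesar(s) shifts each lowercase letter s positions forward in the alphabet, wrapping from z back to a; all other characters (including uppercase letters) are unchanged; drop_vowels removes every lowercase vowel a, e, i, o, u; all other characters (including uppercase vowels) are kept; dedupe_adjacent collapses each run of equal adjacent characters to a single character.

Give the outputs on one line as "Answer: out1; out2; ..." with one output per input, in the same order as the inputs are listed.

Execution, op by op:
  "cter" -> "retc" -> "napy" -> "py"
  "bkpszuurugb" -> "bguruuzspkb" -> "xcqnqqvolgx" -> "qnqqvolgx"
  "gcidltl" -> "ltldicg" -> "hphzeyc" -> "hzeyc"
  "avgxoarjnsz" -> "zsnjraoxgva" -> "vojfnwktcrw" -> "jfnwktcrw"

"py"; "qnqqvolgx"; "hzeyc"; "jfnwktcrw"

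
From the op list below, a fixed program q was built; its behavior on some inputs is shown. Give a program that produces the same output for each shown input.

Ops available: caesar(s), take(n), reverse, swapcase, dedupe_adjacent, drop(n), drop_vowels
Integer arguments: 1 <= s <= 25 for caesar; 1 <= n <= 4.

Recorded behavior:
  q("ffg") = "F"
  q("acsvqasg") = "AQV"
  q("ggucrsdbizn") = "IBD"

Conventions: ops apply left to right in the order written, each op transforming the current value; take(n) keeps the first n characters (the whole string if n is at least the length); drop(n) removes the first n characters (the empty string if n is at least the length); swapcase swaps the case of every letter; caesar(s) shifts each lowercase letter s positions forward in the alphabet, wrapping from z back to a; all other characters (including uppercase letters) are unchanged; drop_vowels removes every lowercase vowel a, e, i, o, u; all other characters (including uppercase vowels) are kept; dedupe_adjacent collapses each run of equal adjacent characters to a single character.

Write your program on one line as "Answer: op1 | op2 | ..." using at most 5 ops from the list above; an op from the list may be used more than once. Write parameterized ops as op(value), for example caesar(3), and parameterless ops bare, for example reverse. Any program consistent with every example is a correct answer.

reverse | drop(2) | dedupe_adjacent | swapcase | take(3)

Check, running the answer program on each example:
  "ffg" -> "gff" -> "f" -> "f" -> "F" -> "F"
  "acsvqasg" -> "gsaqvsca" -> "aqvsca" -> "aqvsca" -> "AQVSCA" -> "AQV"
  "ggucrsdbizn" -> "nzibdsrcugg" -> "ibdsrcugg" -> "ibdsrcug" -> "IBDSRCUG" -> "IBD"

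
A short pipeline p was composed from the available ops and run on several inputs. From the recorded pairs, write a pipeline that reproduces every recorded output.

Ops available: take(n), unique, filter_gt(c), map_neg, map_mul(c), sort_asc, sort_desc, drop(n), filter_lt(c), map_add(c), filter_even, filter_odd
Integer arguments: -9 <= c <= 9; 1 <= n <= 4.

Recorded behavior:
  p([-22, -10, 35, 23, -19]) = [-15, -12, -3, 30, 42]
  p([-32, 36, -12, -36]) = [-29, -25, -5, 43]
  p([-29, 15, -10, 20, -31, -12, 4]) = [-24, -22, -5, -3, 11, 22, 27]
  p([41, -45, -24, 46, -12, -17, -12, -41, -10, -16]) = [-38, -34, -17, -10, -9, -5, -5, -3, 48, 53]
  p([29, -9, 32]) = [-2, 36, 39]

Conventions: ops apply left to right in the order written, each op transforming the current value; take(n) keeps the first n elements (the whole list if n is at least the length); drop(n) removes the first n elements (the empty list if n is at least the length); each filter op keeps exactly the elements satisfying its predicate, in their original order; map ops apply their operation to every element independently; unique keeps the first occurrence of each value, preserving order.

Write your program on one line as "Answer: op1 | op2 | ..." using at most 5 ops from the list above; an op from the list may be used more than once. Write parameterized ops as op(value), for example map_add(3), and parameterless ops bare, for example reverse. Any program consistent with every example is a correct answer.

map_neg | sort_desc | map_neg | map_add(7)

Check, running the answer program on each example:
  [-22, -10, 35, 23, -19] -> [22, 10, -35, -23, 19] -> [22, 19, 10, -23, -35] -> [-22, -19, -10, 23, 35] -> [-15, -12, -3, 30, 42]
  [-32, 36, -12, -36] -> [32, -36, 12, 36] -> [36, 32, 12, -36] -> [-36, -32, -12, 36] -> [-29, -25, -5, 43]
  [-29, 15, -10, 20, -31, -12, 4] -> [29, -15, 10, -20, 31, 12, -4] -> [31, 29, 12, 10, -4, -15, -20] -> [-31, -29, -12, -10, 4, 15, 20] -> [-24, -22, -5, -3, 11, 22, 27]
  [41, -45, -24, 46, -12, -17, -12, -41, -10, -16] -> [-41, 45, 24, -46, 12, 17, 12, 41, 10, 16] -> [45, 41, 24, 17, 16, 12, 12, 10, -41, -46] -> [-45, -41, -24, -17, -16, -12, -12, -10, 41, 46] -> [-38, -34, -17, -10, -9, -5, -5, -3, 48, 53]
  [29, -9, 32] -> [-29, 9, -32] -> [9, -29, -32] -> [-9, 29, 32] -> [-2, 36, 39]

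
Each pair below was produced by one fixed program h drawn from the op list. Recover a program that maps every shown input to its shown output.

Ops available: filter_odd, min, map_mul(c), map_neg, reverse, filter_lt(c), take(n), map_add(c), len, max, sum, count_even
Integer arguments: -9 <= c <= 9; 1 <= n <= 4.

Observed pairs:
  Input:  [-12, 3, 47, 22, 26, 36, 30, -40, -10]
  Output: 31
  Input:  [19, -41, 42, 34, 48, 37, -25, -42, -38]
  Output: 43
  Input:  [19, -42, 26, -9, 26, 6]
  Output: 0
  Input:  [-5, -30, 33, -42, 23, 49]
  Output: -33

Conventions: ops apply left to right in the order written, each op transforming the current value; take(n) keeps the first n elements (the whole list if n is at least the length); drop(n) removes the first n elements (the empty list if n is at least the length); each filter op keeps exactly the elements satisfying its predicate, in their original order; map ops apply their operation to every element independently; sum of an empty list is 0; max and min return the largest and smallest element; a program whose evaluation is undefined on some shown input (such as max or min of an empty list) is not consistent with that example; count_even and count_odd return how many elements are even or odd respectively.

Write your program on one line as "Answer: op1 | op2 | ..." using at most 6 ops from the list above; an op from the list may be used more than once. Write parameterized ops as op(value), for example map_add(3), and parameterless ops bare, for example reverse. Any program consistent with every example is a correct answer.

take(4) | map_add(7) | reverse | take(1) | map_add(2) | max

Check, running the answer program on each example:
  [-12, 3, 47, 22, 26, 36, 30, -40, -10] -> [-12, 3, 47, 22] -> [-5, 10, 54, 29] -> [29, 54, 10, -5] -> [29] -> [31] -> 31
  [19, -41, 42, 34, 48, 37, -25, -42, -38] -> [19, -41, 42, 34] -> [26, -34, 49, 41] -> [41, 49, -34, 26] -> [41] -> [43] -> 43
  [19, -42, 26, -9, 26, 6] -> [19, -42, 26, -9] -> [26, -35, 33, -2] -> [-2, 33, -35, 26] -> [-2] -> [0] -> 0
  [-5, -30, 33, -42, 23, 49] -> [-5, -30, 33, -42] -> [2, -23, 40, -35] -> [-35, 40, -23, 2] -> [-35] -> [-33] -> -33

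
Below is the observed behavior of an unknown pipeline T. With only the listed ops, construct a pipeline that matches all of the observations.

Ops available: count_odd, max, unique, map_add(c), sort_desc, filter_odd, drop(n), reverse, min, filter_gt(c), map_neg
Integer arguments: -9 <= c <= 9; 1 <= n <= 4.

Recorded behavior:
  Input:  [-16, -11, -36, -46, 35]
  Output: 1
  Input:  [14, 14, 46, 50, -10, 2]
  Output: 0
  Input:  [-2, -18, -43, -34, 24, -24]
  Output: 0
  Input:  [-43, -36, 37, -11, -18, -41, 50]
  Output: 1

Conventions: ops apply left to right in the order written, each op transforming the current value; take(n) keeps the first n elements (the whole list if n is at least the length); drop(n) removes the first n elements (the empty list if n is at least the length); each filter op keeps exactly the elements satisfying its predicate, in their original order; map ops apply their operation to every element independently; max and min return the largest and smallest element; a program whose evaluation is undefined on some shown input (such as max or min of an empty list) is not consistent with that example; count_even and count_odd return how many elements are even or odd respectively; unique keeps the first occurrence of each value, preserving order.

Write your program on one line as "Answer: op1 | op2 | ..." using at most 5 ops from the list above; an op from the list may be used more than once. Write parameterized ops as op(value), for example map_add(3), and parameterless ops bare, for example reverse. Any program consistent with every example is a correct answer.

filter_gt(8) | unique | map_add(8) | filter_odd | count_odd

Check, running the answer program on each example:
  [-16, -11, -36, -46, 35] -> [35] -> [35] -> [43] -> [43] -> 1
  [14, 14, 46, 50, -10, 2] -> [14, 14, 46, 50] -> [14, 46, 50] -> [22, 54, 58] -> [] -> 0
  [-2, -18, -43, -34, 24, -24] -> [24] -> [24] -> [32] -> [] -> 0
  [-43, -36, 37, -11, -18, -41, 50] -> [37, 50] -> [37, 50] -> [45, 58] -> [45] -> 1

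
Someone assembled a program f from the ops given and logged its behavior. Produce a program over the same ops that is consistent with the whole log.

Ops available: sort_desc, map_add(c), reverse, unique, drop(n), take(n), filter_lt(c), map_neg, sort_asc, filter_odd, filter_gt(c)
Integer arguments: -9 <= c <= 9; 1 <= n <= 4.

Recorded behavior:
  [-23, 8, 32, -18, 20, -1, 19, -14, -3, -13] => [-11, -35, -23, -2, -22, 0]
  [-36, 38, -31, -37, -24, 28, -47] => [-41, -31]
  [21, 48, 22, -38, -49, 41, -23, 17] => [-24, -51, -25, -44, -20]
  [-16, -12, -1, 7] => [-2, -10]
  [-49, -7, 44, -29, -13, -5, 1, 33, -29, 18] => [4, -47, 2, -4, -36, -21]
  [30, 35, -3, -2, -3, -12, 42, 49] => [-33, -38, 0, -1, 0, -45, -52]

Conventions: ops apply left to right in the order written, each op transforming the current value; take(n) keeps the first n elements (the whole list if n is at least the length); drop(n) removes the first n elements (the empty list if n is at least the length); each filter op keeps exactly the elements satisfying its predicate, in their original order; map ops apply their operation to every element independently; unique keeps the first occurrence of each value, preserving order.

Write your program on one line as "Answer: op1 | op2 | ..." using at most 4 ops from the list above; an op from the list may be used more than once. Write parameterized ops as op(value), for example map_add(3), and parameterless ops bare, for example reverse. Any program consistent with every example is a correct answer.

map_neg | map_add(-3) | filter_lt(6)

Check, running the answer program on each example:
  [-23, 8, 32, -18, 20, -1, 19, -14, -3, -13] -> [23, -8, -32, 18, -20, 1, -19, 14, 3, 13] -> [20, -11, -35, 15, -23, -2, -22, 11, 0, 10] -> [-11, -35, -23, -2, -22, 0]
  [-36, 38, -31, -37, -24, 28, -47] -> [36, -38, 31, 37, 24, -28, 47] -> [33, -41, 28, 34, 21, -31, 44] -> [-41, -31]
  [21, 48, 22, -38, -49, 41, -23, 17] -> [-21, -48, -22, 38, 49, -41, 23, -17] -> [-24, -51, -25, 35, 46, -44, 20, -20] -> [-24, -51, -25, -44, -20]
  [-16, -12, -1, 7] -> [16, 12, 1, -7] -> [13, 9, -2, -10] -> [-2, -10]
  [-49, -7, 44, -29, -13, -5, 1, 33, -29, 18] -> [49, 7, -44, 29, 13, 5, -1, -33, 29, -18] -> [46, 4, -47, 26, 10, 2, -4, -36, 26, -21] -> [4, -47, 2, -4, -36, -21]
  [30, 35, -3, -2, -3, -12, 42, 49] -> [-30, -35, 3, 2, 3, 12, -42, -49] -> [-33, -38, 0, -1, 0, 9, -45, -52] -> [-33, -38, 0, -1, 0, -45, -52]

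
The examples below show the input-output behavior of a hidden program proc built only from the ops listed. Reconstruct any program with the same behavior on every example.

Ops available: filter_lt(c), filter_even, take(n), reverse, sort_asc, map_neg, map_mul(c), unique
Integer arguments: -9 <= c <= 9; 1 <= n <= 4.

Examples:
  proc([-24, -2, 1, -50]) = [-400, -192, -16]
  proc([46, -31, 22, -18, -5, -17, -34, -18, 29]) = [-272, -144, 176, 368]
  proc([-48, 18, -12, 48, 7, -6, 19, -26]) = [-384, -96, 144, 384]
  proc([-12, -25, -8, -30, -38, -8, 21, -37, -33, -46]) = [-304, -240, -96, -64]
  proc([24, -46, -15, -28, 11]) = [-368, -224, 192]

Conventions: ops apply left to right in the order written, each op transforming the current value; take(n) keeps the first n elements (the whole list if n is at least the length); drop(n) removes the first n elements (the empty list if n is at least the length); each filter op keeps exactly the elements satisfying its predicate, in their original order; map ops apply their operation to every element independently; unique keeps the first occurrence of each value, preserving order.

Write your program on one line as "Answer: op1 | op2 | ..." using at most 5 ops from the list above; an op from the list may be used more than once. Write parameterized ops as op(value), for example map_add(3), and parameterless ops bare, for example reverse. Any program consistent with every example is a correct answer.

map_neg | filter_even | take(4) | map_mul(-8) | sort_asc

Check, running the answer program on each example:
  [-24, -2, 1, -50] -> [24, 2, -1, 50] -> [24, 2, 50] -> [24, 2, 50] -> [-192, -16, -400] -> [-400, -192, -16]
  [46, -31, 22, -18, -5, -17, -34, -18, 29] -> [-46, 31, -22, 18, 5, 17, 34, 18, -29] -> [-46, -22, 18, 34, 18] -> [-46, -22, 18, 34] -> [368, 176, -144, -272] -> [-272, -144, 176, 368]
  [-48, 18, -12, 48, 7, -6, 19, -26] -> [48, -18, 12, -48, -7, 6, -19, 26] -> [48, -18, 12, -48, 6, 26] -> [48, -18, 12, -48] -> [-384, 144, -96, 384] -> [-384, -96, 144, 384]
  [-12, -25, -8, -30, -38, -8, 21, -37, -33, -46] -> [12, 25, 8, 30, 38, 8, -21, 37, 33, 46] -> [12, 8, 30, 38, 8, 46] -> [12, 8, 30, 38] -> [-96, -64, -240, -304] -> [-304, -240, -96, -64]
  [24, -46, -15, -28, 11] -> [-24, 46, 15, 28, -11] -> [-24, 46, 28] -> [-24, 46, 28] -> [192, -368, -224] -> [-368, -224, 192]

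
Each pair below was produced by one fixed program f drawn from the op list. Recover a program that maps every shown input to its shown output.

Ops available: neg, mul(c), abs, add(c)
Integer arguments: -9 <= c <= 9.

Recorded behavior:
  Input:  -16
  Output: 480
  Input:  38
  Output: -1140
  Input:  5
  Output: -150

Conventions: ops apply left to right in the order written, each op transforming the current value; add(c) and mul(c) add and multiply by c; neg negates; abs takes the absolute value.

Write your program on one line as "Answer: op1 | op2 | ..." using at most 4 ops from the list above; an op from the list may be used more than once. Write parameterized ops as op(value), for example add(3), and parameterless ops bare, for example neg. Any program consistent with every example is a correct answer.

mul(5) | mul(6) | neg

Check, running the answer program on each example:
  -16 -> -80 -> -480 -> 480
  38 -> 190 -> 1140 -> -1140
  5 -> 25 -> 150 -> -150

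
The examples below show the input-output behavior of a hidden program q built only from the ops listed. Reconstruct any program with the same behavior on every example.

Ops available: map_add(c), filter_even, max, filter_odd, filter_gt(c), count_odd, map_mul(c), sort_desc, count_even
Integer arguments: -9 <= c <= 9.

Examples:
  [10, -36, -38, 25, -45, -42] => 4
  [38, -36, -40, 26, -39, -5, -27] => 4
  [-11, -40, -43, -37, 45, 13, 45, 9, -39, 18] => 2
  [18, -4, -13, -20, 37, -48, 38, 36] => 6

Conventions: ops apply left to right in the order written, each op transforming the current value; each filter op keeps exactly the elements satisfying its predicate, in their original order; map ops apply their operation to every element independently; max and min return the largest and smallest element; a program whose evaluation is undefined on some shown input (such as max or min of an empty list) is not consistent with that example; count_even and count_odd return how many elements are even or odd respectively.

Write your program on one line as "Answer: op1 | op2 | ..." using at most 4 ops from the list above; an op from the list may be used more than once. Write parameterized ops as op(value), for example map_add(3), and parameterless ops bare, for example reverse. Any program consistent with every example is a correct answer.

map_add(1) | sort_desc | count_odd

Check, running the answer program on each example:
  [10, -36, -38, 25, -45, -42] -> [11, -35, -37, 26, -44, -41] -> [26, 11, -35, -37, -41, -44] -> 4
  [38, -36, -40, 26, -39, -5, -27] -> [39, -35, -39, 27, -38, -4, -26] -> [39, 27, -4, -26, -35, -38, -39] -> 4
  [-11, -40, -43, -37, 45, 13, 45, 9, -39, 18] -> [-10, -39, -42, -36, 46, 14, 46, 10, -38, 19] -> [46, 46, 19, 14, 10, -10, -36, -38, -39, -42] -> 2
  [18, -4, -13, -20, 37, -48, 38, 36] -> [19, -3, -12, -19, 38, -47, 39, 37] -> [39, 38, 37, 19, -3, -12, -19, -47] -> 6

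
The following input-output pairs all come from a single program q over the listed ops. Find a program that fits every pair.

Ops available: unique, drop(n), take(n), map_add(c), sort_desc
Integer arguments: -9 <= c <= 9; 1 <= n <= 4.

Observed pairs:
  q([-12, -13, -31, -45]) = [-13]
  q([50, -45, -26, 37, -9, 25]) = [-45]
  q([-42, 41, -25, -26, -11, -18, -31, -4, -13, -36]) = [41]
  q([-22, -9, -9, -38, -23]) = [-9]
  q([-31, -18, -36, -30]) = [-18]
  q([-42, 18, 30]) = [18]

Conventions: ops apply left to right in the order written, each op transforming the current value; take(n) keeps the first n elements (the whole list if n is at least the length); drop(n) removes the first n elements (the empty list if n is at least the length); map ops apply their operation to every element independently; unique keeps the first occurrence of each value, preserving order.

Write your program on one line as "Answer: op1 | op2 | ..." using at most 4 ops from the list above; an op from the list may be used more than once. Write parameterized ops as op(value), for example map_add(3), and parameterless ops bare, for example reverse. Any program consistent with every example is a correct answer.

drop(1) | take(2) | unique | take(1)

Check, running the answer program on each example:
  [-12, -13, -31, -45] -> [-13, -31, -45] -> [-13, -31] -> [-13, -31] -> [-13]
  [50, -45, -26, 37, -9, 25] -> [-45, -26, 37, -9, 25] -> [-45, -26] -> [-45, -26] -> [-45]
  [-42, 41, -25, -26, -11, -18, -31, -4, -13, -36] -> [41, -25, -26, -11, -18, -31, -4, -13, -36] -> [41, -25] -> [41, -25] -> [41]
  [-22, -9, -9, -38, -23] -> [-9, -9, -38, -23] -> [-9, -9] -> [-9] -> [-9]
  [-31, -18, -36, -30] -> [-18, -36, -30] -> [-18, -36] -> [-18, -36] -> [-18]
  [-42, 18, 30] -> [18, 30] -> [18, 30] -> [18, 30] -> [18]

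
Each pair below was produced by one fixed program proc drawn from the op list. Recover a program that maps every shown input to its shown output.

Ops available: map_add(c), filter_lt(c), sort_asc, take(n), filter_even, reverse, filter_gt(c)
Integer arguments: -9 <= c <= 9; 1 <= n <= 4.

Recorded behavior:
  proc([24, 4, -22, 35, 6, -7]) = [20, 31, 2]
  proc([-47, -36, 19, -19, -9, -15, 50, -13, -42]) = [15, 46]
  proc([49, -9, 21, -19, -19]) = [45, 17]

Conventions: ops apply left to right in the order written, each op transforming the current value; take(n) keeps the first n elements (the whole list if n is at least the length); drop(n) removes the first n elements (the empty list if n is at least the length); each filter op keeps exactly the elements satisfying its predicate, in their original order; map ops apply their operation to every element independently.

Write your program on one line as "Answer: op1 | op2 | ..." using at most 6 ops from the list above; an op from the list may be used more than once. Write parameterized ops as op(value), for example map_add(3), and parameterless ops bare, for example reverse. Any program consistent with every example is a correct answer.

filter_gt(-5) | filter_gt(5) | reverse | map_add(-4) | reverse

Check, running the answer program on each example:
  [24, 4, -22, 35, 6, -7] -> [24, 4, 35, 6] -> [24, 35, 6] -> [6, 35, 24] -> [2, 31, 20] -> [20, 31, 2]
  [-47, -36, 19, -19, -9, -15, 50, -13, -42] -> [19, 50] -> [19, 50] -> [50, 19] -> [46, 15] -> [15, 46]
  [49, -9, 21, -19, -19] -> [49, 21] -> [49, 21] -> [21, 49] -> [17, 45] -> [45, 17]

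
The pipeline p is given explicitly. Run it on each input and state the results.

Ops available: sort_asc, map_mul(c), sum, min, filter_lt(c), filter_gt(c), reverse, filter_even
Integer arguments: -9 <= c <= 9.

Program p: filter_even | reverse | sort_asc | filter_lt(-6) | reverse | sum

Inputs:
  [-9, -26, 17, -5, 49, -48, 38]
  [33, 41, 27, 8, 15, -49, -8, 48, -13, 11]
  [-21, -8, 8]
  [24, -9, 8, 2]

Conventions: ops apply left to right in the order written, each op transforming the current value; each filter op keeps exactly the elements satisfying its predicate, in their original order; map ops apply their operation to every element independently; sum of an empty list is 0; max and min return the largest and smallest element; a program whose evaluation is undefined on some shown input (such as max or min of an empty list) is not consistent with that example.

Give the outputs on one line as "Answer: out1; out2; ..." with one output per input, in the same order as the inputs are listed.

-74; -8; -8; 0

Execution, op by op:
  [-9, -26, 17, -5, 49, -48, 38] -> [-26, -48, 38] -> [38, -48, -26] -> [-48, -26, 38] -> [-48, -26] -> [-26, -48] -> -74
  [33, 41, 27, 8, 15, -49, -8, 48, -13, 11] -> [8, -8, 48] -> [48, -8, 8] -> [-8, 8, 48] -> [-8] -> [-8] -> -8
  [-21, -8, 8] -> [-8, 8] -> [8, -8] -> [-8, 8] -> [-8] -> [-8] -> -8
  [24, -9, 8, 2] -> [24, 8, 2] -> [2, 8, 24] -> [2, 8, 24] -> [] -> [] -> 0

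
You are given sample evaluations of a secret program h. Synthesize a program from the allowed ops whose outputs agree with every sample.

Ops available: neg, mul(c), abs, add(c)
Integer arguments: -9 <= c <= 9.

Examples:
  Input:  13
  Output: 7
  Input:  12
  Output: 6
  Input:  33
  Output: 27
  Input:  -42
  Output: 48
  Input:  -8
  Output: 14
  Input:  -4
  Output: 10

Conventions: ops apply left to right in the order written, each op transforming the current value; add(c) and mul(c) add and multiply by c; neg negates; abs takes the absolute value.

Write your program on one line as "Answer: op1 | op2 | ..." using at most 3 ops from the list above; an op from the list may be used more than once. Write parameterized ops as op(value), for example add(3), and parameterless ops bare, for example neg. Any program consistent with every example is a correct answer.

add(-6) | abs

Check, running the answer program on each example:
  13 -> 7 -> 7
  12 -> 6 -> 6
  33 -> 27 -> 27
  -42 -> -48 -> 48
  -8 -> -14 -> 14
  -4 -> -10 -> 10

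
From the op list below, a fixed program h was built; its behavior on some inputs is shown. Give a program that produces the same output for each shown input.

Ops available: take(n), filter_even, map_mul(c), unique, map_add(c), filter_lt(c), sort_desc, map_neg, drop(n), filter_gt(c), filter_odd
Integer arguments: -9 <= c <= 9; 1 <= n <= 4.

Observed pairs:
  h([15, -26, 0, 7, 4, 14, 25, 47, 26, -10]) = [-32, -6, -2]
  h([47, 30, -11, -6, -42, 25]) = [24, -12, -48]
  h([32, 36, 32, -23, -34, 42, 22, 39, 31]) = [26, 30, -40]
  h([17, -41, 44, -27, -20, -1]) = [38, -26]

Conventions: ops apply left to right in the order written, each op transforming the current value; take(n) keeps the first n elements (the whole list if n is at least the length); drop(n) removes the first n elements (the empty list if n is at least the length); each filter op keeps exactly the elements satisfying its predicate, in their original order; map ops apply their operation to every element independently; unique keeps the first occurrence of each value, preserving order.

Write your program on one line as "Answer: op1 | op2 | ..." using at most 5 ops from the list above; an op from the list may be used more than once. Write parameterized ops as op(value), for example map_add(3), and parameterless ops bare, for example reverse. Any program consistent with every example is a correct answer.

map_add(-6) | unique | filter_even | take(3)

Check, running the answer program on each example:
  [15, -26, 0, 7, 4, 14, 25, 47, 26, -10] -> [9, -32, -6, 1, -2, 8, 19, 41, 20, -16] -> [9, -32, -6, 1, -2, 8, 19, 41, 20, -16] -> [-32, -6, -2, 8, 20, -16] -> [-32, -6, -2]
  [47, 30, -11, -6, -42, 25] -> [41, 24, -17, -12, -48, 19] -> [41, 24, -17, -12, -48, 19] -> [24, -12, -48] -> [24, -12, -48]
  [32, 36, 32, -23, -34, 42, 22, 39, 31] -> [26, 30, 26, -29, -40, 36, 16, 33, 25] -> [26, 30, -29, -40, 36, 16, 33, 25] -> [26, 30, -40, 36, 16] -> [26, 30, -40]
  [17, -41, 44, -27, -20, -1] -> [11, -47, 38, -33, -26, -7] -> [11, -47, 38, -33, -26, -7] -> [38, -26] -> [38, -26]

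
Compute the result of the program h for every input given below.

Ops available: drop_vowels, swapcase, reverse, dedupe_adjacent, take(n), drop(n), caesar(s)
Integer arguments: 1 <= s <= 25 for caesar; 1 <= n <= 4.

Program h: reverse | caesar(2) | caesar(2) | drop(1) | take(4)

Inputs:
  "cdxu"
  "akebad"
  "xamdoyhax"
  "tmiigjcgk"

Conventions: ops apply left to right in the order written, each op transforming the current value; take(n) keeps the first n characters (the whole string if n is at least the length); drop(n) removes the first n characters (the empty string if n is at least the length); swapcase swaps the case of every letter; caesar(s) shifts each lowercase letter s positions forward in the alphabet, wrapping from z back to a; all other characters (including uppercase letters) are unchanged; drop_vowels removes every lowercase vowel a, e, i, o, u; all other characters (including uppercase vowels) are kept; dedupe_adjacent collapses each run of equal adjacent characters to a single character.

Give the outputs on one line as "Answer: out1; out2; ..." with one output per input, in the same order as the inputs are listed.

Execution, op by op:
  "cdxu" -> "uxdc" -> "wzfe" -> "ybhg" -> "bhg" -> "bhg"
  "akebad" -> "dabeka" -> "fcdgmc" -> "hefioe" -> "efioe" -> "efio"
  "xamdoyhax" -> "xahyodmax" -> "zcjaqfocz" -> "belcshqeb" -> "elcshqeb" -> "elcs"
  "tmiigjcgk" -> "kgcjgiimt" -> "mielikkov" -> "okgnkmmqx" -> "kgnkmmqx" -> "kgnk"

"bhg"; "efio"; "elcs"; "kgnk"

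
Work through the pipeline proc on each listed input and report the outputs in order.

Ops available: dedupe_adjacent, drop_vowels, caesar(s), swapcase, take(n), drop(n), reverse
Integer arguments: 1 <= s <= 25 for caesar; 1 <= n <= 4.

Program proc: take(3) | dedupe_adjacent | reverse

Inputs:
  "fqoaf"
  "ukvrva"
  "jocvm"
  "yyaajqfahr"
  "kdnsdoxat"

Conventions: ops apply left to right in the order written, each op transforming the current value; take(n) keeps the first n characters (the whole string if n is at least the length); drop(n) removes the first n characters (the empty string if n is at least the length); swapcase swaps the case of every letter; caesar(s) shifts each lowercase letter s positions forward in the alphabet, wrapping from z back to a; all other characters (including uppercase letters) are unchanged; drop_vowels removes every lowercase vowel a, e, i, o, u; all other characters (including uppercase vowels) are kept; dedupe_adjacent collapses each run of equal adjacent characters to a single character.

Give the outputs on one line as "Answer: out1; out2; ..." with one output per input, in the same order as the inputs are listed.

Execution, op by op:
  "fqoaf" -> "fqo" -> "fqo" -> "oqf"
  "ukvrva" -> "ukv" -> "ukv" -> "vku"
  "jocvm" -> "joc" -> "joc" -> "coj"
  "yyaajqfahr" -> "yya" -> "ya" -> "ay"
  "kdnsdoxat" -> "kdn" -> "kdn" -> "ndk"

"oqf"; "vku"; "coj"; "ay"; "ndk"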